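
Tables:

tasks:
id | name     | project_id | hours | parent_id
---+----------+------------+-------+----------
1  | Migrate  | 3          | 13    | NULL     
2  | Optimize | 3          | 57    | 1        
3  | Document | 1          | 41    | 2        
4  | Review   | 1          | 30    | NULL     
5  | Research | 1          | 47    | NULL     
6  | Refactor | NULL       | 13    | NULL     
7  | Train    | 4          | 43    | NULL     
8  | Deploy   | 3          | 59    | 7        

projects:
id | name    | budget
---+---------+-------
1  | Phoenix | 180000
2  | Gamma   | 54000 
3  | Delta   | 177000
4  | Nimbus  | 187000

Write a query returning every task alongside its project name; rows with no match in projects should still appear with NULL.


LEFT JOIN keeps every row from tasks (the left table); where project_id has no match in projects, the project columns become NULL. Walk through each task:
  - task 1 (Migrate): project_id=3 -> matches Delta
  - task 2 (Optimize): project_id=3 -> matches Delta
  - task 3 (Document): project_id=1 -> matches Phoenix
  - task 4 (Review): project_id=1 -> matches Phoenix
  - task 5 (Research): project_id=1 -> matches Phoenix
  - task 6 (Refactor): project_id=NULL, no match -> kept with NULL
  - task 7 (Train): project_id=4 -> matches Nimbus
  - task 8 (Deploy): project_id=3 -> matches Delta
All 8 rows appear; 1 has NULL project.

SQL:
SELECT a.name, b.name AS project
FROM tasks a
LEFT JOIN projects b ON a.project_id = b.id

Result:
name     | project
---------+--------
Migrate  | Delta  
Optimize | Delta  
Document | Phoenix
Review   | Phoenix
Research | Phoenix
Refactor | NULL   
Train    | Nimbus 
Deploy   | Delta  


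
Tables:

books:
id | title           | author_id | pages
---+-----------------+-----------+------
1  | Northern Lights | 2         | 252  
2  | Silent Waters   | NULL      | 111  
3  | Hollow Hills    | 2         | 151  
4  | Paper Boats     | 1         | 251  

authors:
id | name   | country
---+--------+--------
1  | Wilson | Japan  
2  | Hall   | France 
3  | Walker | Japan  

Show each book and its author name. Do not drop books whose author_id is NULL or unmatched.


LEFT JOIN keeps every row from books (the left table); where author_id has no match in authors, the author columns become NULL. Walk through each book:
  - book 1 (Northern Lights): author_id=2 -> matches Hall
  - book 2 (Silent Waters): author_id=NULL, no match -> kept with NULL
  - book 3 (Hollow Hills): author_id=2 -> matches Hall
  - book 4 (Paper Boats): author_id=1 -> matches Wilson
All 4 rows appear; 1 has NULL author.

SQL:
SELECT a.title, b.name AS author
FROM books a
LEFT JOIN authors b ON a.author_id = b.id

Result:
title           | author
----------------+-------
Northern Lights | Hall  
Silent Waters   | NULL  
Hollow Hills    | Hall  
Paper Boats     | Wilson


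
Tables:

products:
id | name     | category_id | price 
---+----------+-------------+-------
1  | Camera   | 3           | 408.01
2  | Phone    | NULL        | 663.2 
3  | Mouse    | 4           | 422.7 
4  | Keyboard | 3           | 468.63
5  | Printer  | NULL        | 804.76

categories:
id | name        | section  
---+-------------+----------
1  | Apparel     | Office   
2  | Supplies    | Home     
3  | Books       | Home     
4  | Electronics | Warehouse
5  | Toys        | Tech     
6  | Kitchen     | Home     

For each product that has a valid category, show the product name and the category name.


INNER JOIN keeps only products rows whose category_id matches an id in categories. Walk through each product:
  - product 1 (Camera): category_id=3 -> matches Books
  - product 2 (Phone): category_id=NULL, no match -> dropped
  - product 3 (Mouse): category_id=4 -> matches Electronics
  - product 4 (Keyboard): category_id=3 -> matches Books
  - product 5 (Printer): category_id=NULL, no match -> dropped
So 2 of 5 rows are dropped.

SQL:
SELECT a.name, b.name AS category
FROM products a
INNER JOIN categories b ON a.category_id = b.id

Result:
name     | category   
---------+------------
Camera   | Books      
Mouse    | Electronics
Keyboard | Books      


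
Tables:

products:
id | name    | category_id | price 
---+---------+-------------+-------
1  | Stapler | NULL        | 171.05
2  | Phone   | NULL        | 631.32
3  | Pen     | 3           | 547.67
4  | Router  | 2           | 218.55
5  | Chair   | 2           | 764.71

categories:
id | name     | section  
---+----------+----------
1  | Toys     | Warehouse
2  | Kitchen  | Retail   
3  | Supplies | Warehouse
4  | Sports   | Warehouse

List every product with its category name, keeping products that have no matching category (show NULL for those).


LEFT JOIN keeps every row from products (the left table); where category_id has no match in categories, the category columns become NULL. Walk through each product:
  - product 1 (Stapler): category_id=NULL, no match -> kept with NULL
  - product 2 (Phone): category_id=NULL, no match -> kept with NULL
  - product 3 (Pen): category_id=3 -> matches Supplies
  - product 4 (Router): category_id=2 -> matches Kitchen
  - product 5 (Chair): category_id=2 -> matches Kitchen
All 5 rows appear; 2 have NULL category.

SQL:
SELECT a.name, b.name AS category
FROM products a
LEFT JOIN categories b ON a.category_id = b.id

Result:
name    | category
--------+---------
Stapler | NULL    
Phone   | NULL    
Pen     | Supplies
Router  | Kitchen 
Chair   | Kitchen 


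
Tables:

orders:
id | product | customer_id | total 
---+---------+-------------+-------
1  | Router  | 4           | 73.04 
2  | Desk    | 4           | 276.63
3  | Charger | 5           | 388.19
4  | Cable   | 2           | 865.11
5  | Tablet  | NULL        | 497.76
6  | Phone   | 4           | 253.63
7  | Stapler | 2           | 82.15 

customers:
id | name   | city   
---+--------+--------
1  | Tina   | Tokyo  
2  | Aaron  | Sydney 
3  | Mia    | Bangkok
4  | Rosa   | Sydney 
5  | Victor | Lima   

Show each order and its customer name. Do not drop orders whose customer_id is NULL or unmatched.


LEFT JOIN keeps every row from orders (the left table); where customer_id has no match in customers, the customer columns become NULL. Walk through each order:
  - order 1 (Router): customer_id=4 -> matches Rosa
  - order 2 (Desk): customer_id=4 -> matches Rosa
  - order 3 (Charger): customer_id=5 -> matches Victor
  - order 4 (Cable): customer_id=2 -> matches Aaron
  - order 5 (Tablet): customer_id=NULL, no match -> kept with NULL
  - order 6 (Phone): customer_id=4 -> matches Rosa
  - order 7 (Stapler): customer_id=2 -> matches Aaron
All 7 rows appear; 1 has NULL customer.

SQL:
SELECT a.product, b.name AS customer
FROM orders a
LEFT JOIN customers b ON a.customer_id = b.id

Result:
product | customer
--------+---------
Router  | Rosa    
Desk    | Rosa    
Charger | Victor  
Cable   | Aaron   
Tablet  | NULL    
Phone   | Rosa    
Stapler | Aaron   


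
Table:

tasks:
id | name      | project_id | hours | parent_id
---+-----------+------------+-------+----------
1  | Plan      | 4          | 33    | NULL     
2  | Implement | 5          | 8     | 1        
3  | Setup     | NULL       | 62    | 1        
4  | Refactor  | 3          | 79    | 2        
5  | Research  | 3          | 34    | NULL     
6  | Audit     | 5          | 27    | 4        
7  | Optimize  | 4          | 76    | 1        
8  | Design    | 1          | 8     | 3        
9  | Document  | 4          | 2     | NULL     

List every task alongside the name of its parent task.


This is a self-join: tasks is joined to a second copy of itself, matching each row's parent_id to another row's id. Use LEFT JOIN so rows with parent_id=NULL are kept.
  - task 1 (Plan): parent_id=NULL -> NULL
  - task 2 (Implement): parent_id=1 -> Plan
  - task 3 (Setup): parent_id=1 -> Plan
  - task 4 (Refactor): parent_id=2 -> Implement
  - task 5 (Research): parent_id=NULL -> NULL
  - task 6 (Audit): parent_id=4 -> Refactor
  - task 7 (Optimize): parent_id=1 -> Plan
  - task 8 (Design): parent_id=3 -> Setup
  - task 9 (Document): parent_id=NULL -> NULL

SQL:
SELECT a.name AS item, b.name AS parent
FROM tasks a
LEFT JOIN tasks b ON a.parent_id = b.id

Result:
item      | parent   
----------+----------
Plan      | NULL     
Implement | Plan     
Setup     | Plan     
Refactor  | Implement
Research  | NULL     
Audit     | Refactor 
Optimize  | Plan     
Design    | Setup    
Document  | NULL     


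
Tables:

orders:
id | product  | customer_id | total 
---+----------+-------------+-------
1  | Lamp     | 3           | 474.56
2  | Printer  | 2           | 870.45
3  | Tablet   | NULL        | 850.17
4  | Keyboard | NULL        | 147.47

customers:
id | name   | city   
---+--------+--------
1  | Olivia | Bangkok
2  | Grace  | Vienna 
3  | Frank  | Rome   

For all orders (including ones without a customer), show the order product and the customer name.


LEFT JOIN keeps every row from orders (the left table); where customer_id has no match in customers, the customer columns become NULL. Walk through each order:
  - order 1 (Lamp): customer_id=3 -> matches Frank
  - order 2 (Printer): customer_id=2 -> matches Grace
  - order 3 (Tablet): customer_id=NULL, no match -> kept with NULL
  - order 4 (Keyboard): customer_id=NULL, no match -> kept with NULL
All 4 rows appear; 2 have NULL customer.

SQL:
SELECT a.product, b.name AS customer
FROM orders a
LEFT JOIN customers b ON a.customer_id = b.id

Result:
product  | customer
---------+---------
Lamp     | Frank   
Printer  | Grace   
Tablet   | NULL    
Keyboard | NULL    


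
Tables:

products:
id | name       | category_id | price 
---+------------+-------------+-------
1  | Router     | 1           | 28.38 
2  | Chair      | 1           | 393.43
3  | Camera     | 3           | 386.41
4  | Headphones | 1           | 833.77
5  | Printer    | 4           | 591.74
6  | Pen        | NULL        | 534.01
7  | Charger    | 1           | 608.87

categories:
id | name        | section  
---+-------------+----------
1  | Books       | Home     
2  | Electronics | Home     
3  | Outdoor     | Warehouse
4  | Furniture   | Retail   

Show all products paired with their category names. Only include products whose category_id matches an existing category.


INNER JOIN keeps only products rows whose category_id matches an id in categories. Walk through each product:
  - product 1 (Router): category_id=1 -> matches Books
  - product 2 (Chair): category_id=1 -> matches Books
  - product 3 (Camera): category_id=3 -> matches Outdoor
  - product 4 (Headphones): category_id=1 -> matches Books
  - product 5 (Printer): category_id=4 -> matches Furniture
  - product 6 (Pen): category_id=NULL, no match -> dropped
  - product 7 (Charger): category_id=1 -> matches Books
So 1 of 7 rows is dropped.

SQL:
SELECT a.name, b.name AS category
FROM products a
INNER JOIN categories b ON a.category_id = b.id

Result:
name       | category 
-----------+----------
Router     | Books    
Chair      | Books    
Camera     | Outdoor  
Headphones | Books    
Printer    | Furniture
Charger    | Books    


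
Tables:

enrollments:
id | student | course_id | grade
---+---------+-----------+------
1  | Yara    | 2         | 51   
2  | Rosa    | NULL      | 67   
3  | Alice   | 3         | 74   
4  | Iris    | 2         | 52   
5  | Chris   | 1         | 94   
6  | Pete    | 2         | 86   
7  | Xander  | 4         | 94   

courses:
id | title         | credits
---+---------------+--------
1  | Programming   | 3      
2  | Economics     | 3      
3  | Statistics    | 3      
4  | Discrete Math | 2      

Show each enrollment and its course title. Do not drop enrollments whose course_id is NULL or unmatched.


LEFT JOIN keeps every row from enrollments (the left table); where course_id has no match in courses, the course columns become NULL. Walk through each enrollment:
  - enrollment 1 (Yara): course_id=2 -> matches Economics
  - enrollment 2 (Rosa): course_id=NULL, no match -> kept with NULL
  - enrollment 3 (Alice): course_id=3 -> matches Statistics
  - enrollment 4 (Iris): course_id=2 -> matches Economics
  - enrollment 5 (Chris): course_id=1 -> matches Programming
  - enrollment 6 (Pete): course_id=2 -> matches Economics
  - enrollment 7 (Xander): course_id=4 -> matches Discrete Math
All 7 rows appear; 1 has NULL course.

SQL:
SELECT a.student, b.title AS course
FROM enrollments a
LEFT JOIN courses b ON a.course_id = b.id

Result:
student | course       
--------+--------------
Yara    | Economics    
Rosa    | NULL         
Alice   | Statistics   
Iris    | Economics    
Chris   | Programming  
Pete    | Economics    
Xander  | Discrete Math


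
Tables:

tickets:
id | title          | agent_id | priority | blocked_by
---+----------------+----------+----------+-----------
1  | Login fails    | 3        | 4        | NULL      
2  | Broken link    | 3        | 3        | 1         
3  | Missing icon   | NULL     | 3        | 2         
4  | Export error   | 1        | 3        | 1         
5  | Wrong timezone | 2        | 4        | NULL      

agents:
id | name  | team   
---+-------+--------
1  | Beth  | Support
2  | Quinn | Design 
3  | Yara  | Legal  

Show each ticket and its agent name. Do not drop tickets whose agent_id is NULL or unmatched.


LEFT JOIN keeps every row from tickets (the left table); where agent_id has no match in agents, the agent columns become NULL. Walk through each ticket:
  - ticket 1 (Login fails): agent_id=3 -> matches Yara
  - ticket 2 (Broken link): agent_id=3 -> matches Yara
  - ticket 3 (Missing icon): agent_id=NULL, no match -> kept with NULL
  - ticket 4 (Export error): agent_id=1 -> matches Beth
  - ticket 5 (Wrong timezone): agent_id=2 -> matches Quinn
All 5 rows appear; 1 has NULL agent.

SQL:
SELECT a.title, b.name AS agent
FROM tickets a
LEFT JOIN agents b ON a.agent_id = b.id

Result:
title          | agent
---------------+------
Login fails    | Yara 
Broken link    | Yara 
Missing icon   | NULL 
Export error   | Beth 
Wrong timezone | Quinn


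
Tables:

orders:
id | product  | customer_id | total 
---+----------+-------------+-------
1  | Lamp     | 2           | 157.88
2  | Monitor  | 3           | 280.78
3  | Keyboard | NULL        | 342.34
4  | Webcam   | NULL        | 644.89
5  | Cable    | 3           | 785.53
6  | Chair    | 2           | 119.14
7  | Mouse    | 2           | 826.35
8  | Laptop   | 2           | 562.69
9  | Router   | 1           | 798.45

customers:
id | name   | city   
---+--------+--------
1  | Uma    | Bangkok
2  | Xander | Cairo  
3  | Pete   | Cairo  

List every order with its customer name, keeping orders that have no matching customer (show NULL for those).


LEFT JOIN keeps every row from orders (the left table); where customer_id has no match in customers, the customer columns become NULL. Walk through each order:
  - order 1 (Lamp): customer_id=2 -> matches Xander
  - order 2 (Monitor): customer_id=3 -> matches Pete
  - order 3 (Keyboard): customer_id=NULL, no match -> kept with NULL
  - order 4 (Webcam): customer_id=NULL, no match -> kept with NULL
  - order 5 (Cable): customer_id=3 -> matches Pete
  - order 6 (Chair): customer_id=2 -> matches Xander
  - order 7 (Mouse): customer_id=2 -> matches Xander
  - order 8 (Laptop): customer_id=2 -> matches Xander
  - order 9 (Router): customer_id=1 -> matches Uma
All 9 rows appear; 2 have NULL customer.

SQL:
SELECT a.product, b.name AS customer
FROM orders a
LEFT JOIN customers b ON a.customer_id = b.id

Result:
product  | customer
---------+---------
Lamp     | Xander  
Monitor  | Pete    
Keyboard | NULL    
Webcam   | NULL    
Cable    | Pete    
Chair    | Xander  
Mouse    | Xander  
Laptop   | Xander  
Router   | Uma     


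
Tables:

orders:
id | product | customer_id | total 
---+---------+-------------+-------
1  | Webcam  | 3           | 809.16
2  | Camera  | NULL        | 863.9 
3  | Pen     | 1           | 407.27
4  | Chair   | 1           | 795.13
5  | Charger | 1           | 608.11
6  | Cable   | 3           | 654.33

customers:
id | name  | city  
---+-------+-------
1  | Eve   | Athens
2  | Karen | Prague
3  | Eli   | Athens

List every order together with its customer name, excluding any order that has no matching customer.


INNER JOIN keeps only orders rows whose customer_id matches an id in customers. Walk through each order:
  - order 1 (Webcam): customer_id=3 -> matches Eli
  - order 2 (Camera): customer_id=NULL, no match -> dropped
  - order 3 (Pen): customer_id=1 -> matches Eve
  - order 4 (Chair): customer_id=1 -> matches Eve
  - order 5 (Charger): customer_id=1 -> matches Eve
  - order 6 (Cable): customer_id=3 -> matches Eli
So 1 of 6 rows is dropped.

SQL:
SELECT a.product, b.name AS customer
FROM orders a
INNER JOIN customers b ON a.customer_id = b.id

Result:
product | customer
--------+---------
Webcam  | Eli     
Pen     | Eve     
Chair   | Eve     
Charger | Eve     
Cable   | Eli     


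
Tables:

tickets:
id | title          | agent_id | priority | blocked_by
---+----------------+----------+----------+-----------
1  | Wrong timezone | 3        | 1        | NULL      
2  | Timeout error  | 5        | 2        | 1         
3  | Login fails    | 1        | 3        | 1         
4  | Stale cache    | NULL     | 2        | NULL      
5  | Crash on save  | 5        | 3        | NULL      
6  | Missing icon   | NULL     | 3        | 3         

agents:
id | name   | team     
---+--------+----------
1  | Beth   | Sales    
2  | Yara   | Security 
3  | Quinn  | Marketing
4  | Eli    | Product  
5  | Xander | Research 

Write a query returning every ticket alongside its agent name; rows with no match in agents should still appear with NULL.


LEFT JOIN keeps every row from tickets (the left table); where agent_id has no match in agents, the agent columns become NULL. Walk through each ticket:
  - ticket 1 (Wrong timezone): agent_id=3 -> matches Quinn
  - ticket 2 (Timeout error): agent_id=5 -> matches Xander
  - ticket 3 (Login fails): agent_id=1 -> matches Beth
  - ticket 4 (Stale cache): agent_id=NULL, no match -> kept with NULL
  - ticket 5 (Crash on save): agent_id=5 -> matches Xander
  - ticket 6 (Missing icon): agent_id=NULL, no match -> kept with NULL
All 6 rows appear; 2 have NULL agent.

SQL:
SELECT a.title, b.name AS agent
FROM tickets a
LEFT JOIN agents b ON a.agent_id = b.id

Result:
title          | agent 
---------------+-------
Wrong timezone | Quinn 
Timeout error  | Xander
Login fails    | Beth  
Stale cache    | NULL  
Crash on save  | Xander
Missing icon   | NULL  


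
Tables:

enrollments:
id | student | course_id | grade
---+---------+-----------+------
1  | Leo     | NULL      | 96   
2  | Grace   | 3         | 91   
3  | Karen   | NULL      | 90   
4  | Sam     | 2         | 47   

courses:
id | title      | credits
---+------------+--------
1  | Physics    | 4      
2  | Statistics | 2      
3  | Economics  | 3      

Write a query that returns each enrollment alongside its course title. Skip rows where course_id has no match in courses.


INNER JOIN keeps only enrollments rows whose course_id matches an id in courses. Walk through each enrollment:
  - enrollment 1 (Leo): course_id=NULL, no match -> dropped
  - enrollment 2 (Grace): course_id=3 -> matches Economics
  - enrollment 3 (Karen): course_id=NULL, no match -> dropped
  - enrollment 4 (Sam): course_id=2 -> matches Statistics
So 2 of 4 rows are dropped.

SQL:
SELECT a.student, b.title AS course
FROM enrollments a
INNER JOIN courses b ON a.course_id = b.id

Result:
student | course    
--------+-----------
Grace   | Economics 
Sam     | Statistics


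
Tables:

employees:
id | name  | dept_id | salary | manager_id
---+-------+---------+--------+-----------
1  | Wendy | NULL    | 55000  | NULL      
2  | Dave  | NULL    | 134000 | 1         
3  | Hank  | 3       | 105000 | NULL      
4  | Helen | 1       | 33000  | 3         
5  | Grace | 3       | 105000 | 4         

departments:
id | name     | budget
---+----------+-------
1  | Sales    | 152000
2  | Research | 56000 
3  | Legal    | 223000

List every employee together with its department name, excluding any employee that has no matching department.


INNER JOIN keeps only employees rows whose dept_id matches an id in departments. Walk through each employee:
  - employee 1 (Wendy): dept_id=NULL, no match -> dropped
  - employee 2 (Dave): dept_id=NULL, no match -> dropped
  - employee 3 (Hank): dept_id=3 -> matches Legal
  - employee 4 (Helen): dept_id=1 -> matches Sales
  - employee 5 (Grace): dept_id=3 -> matches Legal
So 2 of 5 rows are dropped.

SQL:
SELECT a.name, b.name AS department
FROM employees a
INNER JOIN departments b ON a.dept_id = b.id

Result:
name  | department
------+-----------
Hank  | Legal     
Helen | Sales     
Grace | Legal     


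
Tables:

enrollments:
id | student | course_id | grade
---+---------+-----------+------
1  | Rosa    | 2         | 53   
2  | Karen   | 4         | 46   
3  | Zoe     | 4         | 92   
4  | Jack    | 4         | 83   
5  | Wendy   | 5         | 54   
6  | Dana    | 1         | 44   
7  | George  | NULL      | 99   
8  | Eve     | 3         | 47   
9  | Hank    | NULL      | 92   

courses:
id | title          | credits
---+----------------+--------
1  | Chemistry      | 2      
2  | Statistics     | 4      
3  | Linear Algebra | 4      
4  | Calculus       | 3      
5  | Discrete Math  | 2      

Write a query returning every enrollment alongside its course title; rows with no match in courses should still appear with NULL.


LEFT JOIN keeps every row from enrollments (the left table); where course_id has no match in courses, the course columns become NULL. Walk through each enrollment:
  - enrollment 1 (Rosa): course_id=2 -> matches Statistics
  - enrollment 2 (Karen): course_id=4 -> matches Calculus
  - enrollment 3 (Zoe): course_id=4 -> matches Calculus
  - enrollment 4 (Jack): course_id=4 -> matches Calculus
  - enrollment 5 (Wendy): course_id=5 -> matches Discrete Math
  - enrollment 6 (Dana): course_id=1 -> matches Chemistry
  - enrollment 7 (George): course_id=NULL, no match -> kept with NULL
  - enrollment 8 (Eve): course_id=3 -> matches Linear Algebra
  - enrollment 9 (Hank): course_id=NULL, no match -> kept with NULL
All 9 rows appear; 2 have NULL course.

SQL:
SELECT a.student, b.title AS course
FROM enrollments a
LEFT JOIN courses b ON a.course_id = b.id

Result:
student | course        
--------+---------------
Rosa    | Statistics    
Karen   | Calculus      
Zoe     | Calculus      
Jack    | Calculus      
Wendy   | Discrete Math 
Dana    | Chemistry     
George  | NULL          
Eve     | Linear Algebra
Hank    | NULL          


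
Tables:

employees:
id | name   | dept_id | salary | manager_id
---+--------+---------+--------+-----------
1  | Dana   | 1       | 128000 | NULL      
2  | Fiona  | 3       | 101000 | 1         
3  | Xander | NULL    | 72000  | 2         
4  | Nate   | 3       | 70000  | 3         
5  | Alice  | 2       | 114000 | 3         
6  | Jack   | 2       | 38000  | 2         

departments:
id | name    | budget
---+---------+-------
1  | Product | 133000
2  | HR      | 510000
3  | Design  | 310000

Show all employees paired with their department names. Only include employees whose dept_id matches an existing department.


INNER JOIN keeps only employees rows whose dept_id matches an id in departments. Walk through each employee:
  - employee 1 (Dana): dept_id=1 -> matches Product
  - employee 2 (Fiona): dept_id=3 -> matches Design
  - employee 3 (Xander): dept_id=NULL, no match -> dropped
  - employee 4 (Nate): dept_id=3 -> matches Design
  - employee 5 (Alice): dept_id=2 -> matches HR
  - employee 6 (Jack): dept_id=2 -> matches HR
So 1 of 6 rows is dropped.

SQL:
SELECT a.name, b.name AS department
FROM employees a
INNER JOIN departments b ON a.dept_id = b.id

Result:
name  | department
------+-----------
Dana  | Product   
Fiona | Design    
Nate  | Design    
Alice | HR        
Jack  | HR        


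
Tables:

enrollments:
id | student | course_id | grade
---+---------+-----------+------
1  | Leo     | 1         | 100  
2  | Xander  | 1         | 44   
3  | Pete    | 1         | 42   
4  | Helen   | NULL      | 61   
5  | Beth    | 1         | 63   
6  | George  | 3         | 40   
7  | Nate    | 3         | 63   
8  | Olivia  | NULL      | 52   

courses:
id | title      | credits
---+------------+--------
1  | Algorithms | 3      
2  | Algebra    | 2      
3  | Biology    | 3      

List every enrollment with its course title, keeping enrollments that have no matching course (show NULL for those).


LEFT JOIN keeps every row from enrollments (the left table); where course_id has no match in courses, the course columns become NULL. Walk through each enrollment:
  - enrollment 1 (Leo): course_id=1 -> matches Algorithms
  - enrollment 2 (Xander): course_id=1 -> matches Algorithms
  - enrollment 3 (Pete): course_id=1 -> matches Algorithms
  - enrollment 4 (Helen): course_id=NULL, no match -> kept with NULL
  - enrollment 5 (Beth): course_id=1 -> matches Algorithms
  - enrollment 6 (George): course_id=3 -> matches Biology
  - enrollment 7 (Nate): course_id=3 -> matches Biology
  - enrollment 8 (Olivia): course_id=NULL, no match -> kept with NULL
All 8 rows appear; 2 have NULL course.

SQL:
SELECT a.student, b.title AS course
FROM enrollments a
LEFT JOIN courses b ON a.course_id = b.id

Result:
student | course    
--------+-----------
Leo     | Algorithms
Xander  | Algorithms
Pete    | Algorithms
Helen   | NULL      
Beth    | Algorithms
George  | Biology   
Nate    | Biology   
Olivia  | NULL      


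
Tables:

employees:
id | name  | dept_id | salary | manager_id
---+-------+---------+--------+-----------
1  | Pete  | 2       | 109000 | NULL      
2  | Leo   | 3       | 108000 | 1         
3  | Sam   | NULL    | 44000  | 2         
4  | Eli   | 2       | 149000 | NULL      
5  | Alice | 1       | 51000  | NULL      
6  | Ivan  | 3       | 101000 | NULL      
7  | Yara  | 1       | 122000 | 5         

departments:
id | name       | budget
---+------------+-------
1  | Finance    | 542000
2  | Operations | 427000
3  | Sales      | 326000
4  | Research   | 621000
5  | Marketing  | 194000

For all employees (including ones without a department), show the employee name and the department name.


LEFT JOIN keeps every row from employees (the left table); where dept_id has no match in departments, the department columns become NULL. Walk through each employee:
  - employee 1 (Pete): dept_id=2 -> matches Operations
  - employee 2 (Leo): dept_id=3 -> matches Sales
  - employee 3 (Sam): dept_id=NULL, no match -> kept with NULL
  - employee 4 (Eli): dept_id=2 -> matches Operations
  - employee 5 (Alice): dept_id=1 -> matches Finance
  - employee 6 (Ivan): dept_id=3 -> matches Sales
  - employee 7 (Yara): dept_id=1 -> matches Finance
All 7 rows appear; 1 has NULL department.

SQL:
SELECT a.name, b.name AS department
FROM employees a
LEFT JOIN departments b ON a.dept_id = b.id

Result:
name  | department
------+-----------
Pete  | Operations
Leo   | Sales     
Sam   | NULL      
Eli   | Operations
Alice | Finance   
Ivan  | Sales     
Yara  | Finance   


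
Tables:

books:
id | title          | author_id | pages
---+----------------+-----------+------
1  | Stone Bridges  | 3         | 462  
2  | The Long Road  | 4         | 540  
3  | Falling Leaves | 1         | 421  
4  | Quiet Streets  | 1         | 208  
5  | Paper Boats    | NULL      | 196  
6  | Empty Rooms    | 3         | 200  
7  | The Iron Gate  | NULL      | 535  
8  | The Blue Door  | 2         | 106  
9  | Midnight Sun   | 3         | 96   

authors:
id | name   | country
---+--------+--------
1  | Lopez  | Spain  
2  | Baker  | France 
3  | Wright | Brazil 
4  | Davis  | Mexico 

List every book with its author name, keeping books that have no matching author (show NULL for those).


LEFT JOIN keeps every row from books (the left table); where author_id has no match in authors, the author columns become NULL. Walk through each book:
  - book 1 (Stone Bridges): author_id=3 -> matches Wright
  - book 2 (The Long Road): author_id=4 -> matches Davis
  - book 3 (Falling Leaves): author_id=1 -> matches Lopez
  - book 4 (Quiet Streets): author_id=1 -> matches Lopez
  - book 5 (Paper Boats): author_id=NULL, no match -> kept with NULL
  - book 6 (Empty Rooms): author_id=3 -> matches Wright
  - book 7 (The Iron Gate): author_id=NULL, no match -> kept with NULL
  - book 8 (The Blue Door): author_id=2 -> matches Baker
  - book 9 (Midnight Sun): author_id=3 -> matches Wright
All 9 rows appear; 2 have NULL author.

SQL:
SELECT a.title, b.name AS author
FROM books a
LEFT JOIN authors b ON a.author_id = b.id

Result:
title          | author
---------------+-------
Stone Bridges  | Wright
The Long Road  | Davis 
Falling Leaves | Lopez 
Quiet Streets  | Lopez 
Paper Boats    | NULL  
Empty Rooms    | Wright
The Iron Gate  | NULL  
The Blue Door  | Baker 
Midnight Sun   | Wright


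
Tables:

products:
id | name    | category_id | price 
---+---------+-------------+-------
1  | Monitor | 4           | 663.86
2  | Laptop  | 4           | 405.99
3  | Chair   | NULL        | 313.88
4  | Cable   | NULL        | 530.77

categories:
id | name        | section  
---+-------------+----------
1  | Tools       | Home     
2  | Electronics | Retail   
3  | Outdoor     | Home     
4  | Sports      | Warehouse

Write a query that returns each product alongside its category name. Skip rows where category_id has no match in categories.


INNER JOIN keeps only products rows whose category_id matches an id in categories. Walk through each product:
  - product 1 (Monitor): category_id=4 -> matches Sports
  - product 2 (Laptop): category_id=4 -> matches Sports
  - product 3 (Chair): category_id=NULL, no match -> dropped
  - product 4 (Cable): category_id=NULL, no match -> dropped
So 2 of 4 rows are dropped.

SQL:
SELECT a.name, b.name AS category
FROM products a
INNER JOIN categories b ON a.category_id = b.id

Result:
name    | category
--------+---------
Monitor | Sports  
Laptop  | Sports  


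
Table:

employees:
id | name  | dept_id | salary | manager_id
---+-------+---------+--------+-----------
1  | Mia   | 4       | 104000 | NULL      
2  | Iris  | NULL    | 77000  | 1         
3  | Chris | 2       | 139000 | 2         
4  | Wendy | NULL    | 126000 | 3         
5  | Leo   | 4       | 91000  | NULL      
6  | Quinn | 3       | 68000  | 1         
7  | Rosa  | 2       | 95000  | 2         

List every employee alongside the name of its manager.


This is a self-join: employees is joined to a second copy of itself, matching each row's manager_id to another row's id. Use LEFT JOIN so rows with manager_id=NULL are kept.
  - employee 1 (Mia): manager_id=NULL -> NULL
  - employee 2 (Iris): manager_id=1 -> Mia
  - employee 3 (Chris): manager_id=2 -> Iris
  - employee 4 (Wendy): manager_id=3 -> Chris
  - employee 5 (Leo): manager_id=NULL -> NULL
  - employee 6 (Quinn): manager_id=1 -> Mia
  - employee 7 (Rosa): manager_id=2 -> Iris

SQL:
SELECT a.name AS item, b.name AS manager
FROM employees a
LEFT JOIN employees b ON a.manager_id = b.id

Result:
item  | manager
------+--------
Mia   | NULL   
Iris  | Mia    
Chris | Iris   
Wendy | Chris  
Leo   | NULL   
Quinn | Mia    
Rosa  | Iris   


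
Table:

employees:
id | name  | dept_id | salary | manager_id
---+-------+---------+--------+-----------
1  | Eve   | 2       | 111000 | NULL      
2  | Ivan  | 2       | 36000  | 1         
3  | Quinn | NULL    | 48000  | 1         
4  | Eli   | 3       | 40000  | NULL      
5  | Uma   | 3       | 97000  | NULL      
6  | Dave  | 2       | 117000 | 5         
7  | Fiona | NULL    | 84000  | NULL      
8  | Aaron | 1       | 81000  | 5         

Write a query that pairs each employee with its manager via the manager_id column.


This is a self-join: employees is joined to a second copy of itself, matching each row's manager_id to another row's id. Use LEFT JOIN so rows with manager_id=NULL are kept.
  - employee 1 (Eve): manager_id=NULL -> NULL
  - employee 2 (Ivan): manager_id=1 -> Eve
  - employee 3 (Quinn): manager_id=1 -> Eve
  - employee 4 (Eli): manager_id=NULL -> NULL
  - employee 5 (Uma): manager_id=NULL -> NULL
  - employee 6 (Dave): manager_id=5 -> Uma
  - employee 7 (Fiona): manager_id=NULL -> NULL
  - employee 8 (Aaron): manager_id=5 -> Uma

SQL:
SELECT a.name AS item, b.name AS manager
FROM employees a
LEFT JOIN employees b ON a.manager_id = b.id

Result:
item  | manager
------+--------
Eve   | NULL   
Ivan  | Eve    
Quinn | Eve    
Eli   | NULL   
Uma   | NULL   
Dave  | Uma    
Fiona | NULL   
Aaron | Uma    


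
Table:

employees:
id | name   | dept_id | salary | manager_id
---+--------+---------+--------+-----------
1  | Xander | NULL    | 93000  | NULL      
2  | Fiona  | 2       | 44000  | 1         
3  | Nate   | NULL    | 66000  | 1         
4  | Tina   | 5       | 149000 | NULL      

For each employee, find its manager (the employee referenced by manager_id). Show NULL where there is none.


This is a self-join: employees is joined to a second copy of itself, matching each row's manager_id to another row's id. Use LEFT JOIN so rows with manager_id=NULL are kept.
  - employee 1 (Xander): manager_id=NULL -> NULL
  - employee 2 (Fiona): manager_id=1 -> Xander
  - employee 3 (Nate): manager_id=1 -> Xander
  - employee 4 (Tina): manager_id=NULL -> NULL

SQL:
SELECT a.name AS item, b.name AS manager
FROM employees a
LEFT JOIN employees b ON a.manager_id = b.id

Result:
item   | manager
-------+--------
Xander | NULL   
Fiona  | Xander 
Nate   | Xander 
Tina   | NULL   


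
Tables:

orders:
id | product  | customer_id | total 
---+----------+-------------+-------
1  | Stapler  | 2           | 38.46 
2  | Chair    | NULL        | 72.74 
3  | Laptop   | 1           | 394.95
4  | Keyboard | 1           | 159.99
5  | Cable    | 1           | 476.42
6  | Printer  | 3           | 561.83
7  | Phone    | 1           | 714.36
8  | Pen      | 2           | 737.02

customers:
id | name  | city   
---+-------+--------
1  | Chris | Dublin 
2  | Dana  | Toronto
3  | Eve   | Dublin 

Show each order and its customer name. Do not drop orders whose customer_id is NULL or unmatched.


LEFT JOIN keeps every row from orders (the left table); where customer_id has no match in customers, the customer columns become NULL. Walk through each order:
  - order 1 (Stapler): customer_id=2 -> matches Dana
  - order 2 (Chair): customer_id=NULL, no match -> kept with NULL
  - order 3 (Laptop): customer_id=1 -> matches Chris
  - order 4 (Keyboard): customer_id=1 -> matches Chris
  - order 5 (Cable): customer_id=1 -> matches Chris
  - order 6 (Printer): customer_id=3 -> matches Eve
  - order 7 (Phone): customer_id=1 -> matches Chris
  - order 8 (Pen): customer_id=2 -> matches Dana
All 8 rows appear; 1 has NULL customer.

SQL:
SELECT a.product, b.name AS customer
FROM orders a
LEFT JOIN customers b ON a.customer_id = b.id

Result:
product  | customer
---------+---------
Stapler  | Dana    
Chair    | NULL    
Laptop   | Chris   
Keyboard | Chris   
Cable    | Chris   
Printer  | Eve     
Phone    | Chris   
Pen      | Dana    


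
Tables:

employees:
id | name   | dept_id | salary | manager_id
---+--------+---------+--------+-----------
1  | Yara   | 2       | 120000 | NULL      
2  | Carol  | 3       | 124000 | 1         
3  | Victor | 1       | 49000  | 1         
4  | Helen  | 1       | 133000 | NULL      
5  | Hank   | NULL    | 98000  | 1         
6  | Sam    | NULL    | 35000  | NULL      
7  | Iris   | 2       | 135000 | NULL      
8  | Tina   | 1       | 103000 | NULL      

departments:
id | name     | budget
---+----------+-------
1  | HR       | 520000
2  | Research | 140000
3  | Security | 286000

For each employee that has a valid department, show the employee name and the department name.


INNER JOIN keeps only employees rows whose dept_id matches an id in departments. Walk through each employee:
  - employee 1 (Yara): dept_id=2 -> matches Research
  - employee 2 (Carol): dept_id=3 -> matches Security
  - employee 3 (Victor): dept_id=1 -> matches HR
  - employee 4 (Helen): dept_id=1 -> matches HR
  - employee 5 (Hank): dept_id=NULL, no match -> dropped
  - employee 6 (Sam): dept_id=NULL, no match -> dropped
  - employee 7 (Iris): dept_id=2 -> matches Research
  - employee 8 (Tina): dept_id=1 -> matches HR
So 2 of 8 rows are dropped.

SQL:
SELECT a.name, b.name AS department
FROM employees a
INNER JOIN departments b ON a.dept_id = b.id

Result:
name   | department
-------+-----------
Yara   | Research  
Carol  | Security  
Victor | HR        
Helen  | HR        
Iris   | Research  
Tina   | HR        


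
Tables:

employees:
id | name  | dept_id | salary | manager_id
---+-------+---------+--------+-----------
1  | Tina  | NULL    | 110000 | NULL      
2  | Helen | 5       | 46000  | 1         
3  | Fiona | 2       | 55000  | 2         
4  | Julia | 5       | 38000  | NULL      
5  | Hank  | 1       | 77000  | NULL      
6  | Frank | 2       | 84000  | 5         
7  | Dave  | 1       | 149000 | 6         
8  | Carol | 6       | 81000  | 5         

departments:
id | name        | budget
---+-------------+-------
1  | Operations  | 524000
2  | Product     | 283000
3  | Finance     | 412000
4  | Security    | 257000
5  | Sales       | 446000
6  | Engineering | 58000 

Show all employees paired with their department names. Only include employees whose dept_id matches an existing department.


INNER JOIN keeps only employees rows whose dept_id matches an id in departments. Walk through each employee:
  - employee 1 (Tina): dept_id=NULL, no match -> dropped
  - employee 2 (Helen): dept_id=5 -> matches Sales
  - employee 3 (Fiona): dept_id=2 -> matches Product
  - employee 4 (Julia): dept_id=5 -> matches Sales
  - employee 5 (Hank): dept_id=1 -> matches Operations
  - employee 6 (Frank): dept_id=2 -> matches Product
  - employee 7 (Dave): dept_id=1 -> matches Operations
  - employee 8 (Carol): dept_id=6 -> matches Engineering
So 1 of 8 rows is dropped.

SQL:
SELECT a.name, b.name AS department
FROM employees a
INNER JOIN departments b ON a.dept_id = b.id

Result:
name  | department 
------+------------
Helen | Sales      
Fiona | Product    
Julia | Sales      
Hank  | Operations 
Frank | Product    
Dave  | Operations 
Carol | Engineering


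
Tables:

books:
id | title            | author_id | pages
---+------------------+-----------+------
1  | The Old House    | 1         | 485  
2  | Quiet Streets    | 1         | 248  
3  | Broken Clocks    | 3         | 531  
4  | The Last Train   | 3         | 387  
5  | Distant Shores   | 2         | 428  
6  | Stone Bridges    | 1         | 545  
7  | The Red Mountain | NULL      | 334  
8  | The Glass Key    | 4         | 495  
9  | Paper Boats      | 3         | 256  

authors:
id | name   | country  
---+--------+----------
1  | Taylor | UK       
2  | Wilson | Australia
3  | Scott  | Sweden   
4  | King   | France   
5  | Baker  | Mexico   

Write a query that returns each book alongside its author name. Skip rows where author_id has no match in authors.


INNER JOIN keeps only books rows whose author_id matches an id in authors. Walk through each book:
  - book 1 (The Old House): author_id=1 -> matches Taylor
  - book 2 (Quiet Streets): author_id=1 -> matches Taylor
  - book 3 (Broken Clocks): author_id=3 -> matches Scott
  - book 4 (The Last Train): author_id=3 -> matches Scott
  - book 5 (Distant Shores): author_id=2 -> matches Wilson
  - book 6 (Stone Bridges): author_id=1 -> matches Taylor
  - book 7 (The Red Mountain): author_id=NULL, no match -> dropped
  - book 8 (The Glass Key): author_id=4 -> matches King
  - book 9 (Paper Boats): author_id=3 -> matches Scott
So 1 of 9 rows is dropped.

SQL:
SELECT a.title, b.name AS author
FROM books a
INNER JOIN authors b ON a.author_id = b.id

Result:
title          | author
---------------+-------
The Old House  | Taylor
Quiet Streets  | Taylor
Broken Clocks  | Scott 
The Last Train | Scott 
Distant Shores | Wilson
Stone Bridges  | Taylor
The Glass Key  | King  
Paper Boats    | Scott 


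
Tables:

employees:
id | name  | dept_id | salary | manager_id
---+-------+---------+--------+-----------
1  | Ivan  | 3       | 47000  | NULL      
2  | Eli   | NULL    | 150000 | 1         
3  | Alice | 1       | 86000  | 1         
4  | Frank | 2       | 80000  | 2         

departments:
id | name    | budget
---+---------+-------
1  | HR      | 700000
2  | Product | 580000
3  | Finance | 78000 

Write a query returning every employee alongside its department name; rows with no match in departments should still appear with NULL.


LEFT JOIN keeps every row from employees (the left table); where dept_id has no match in departments, the department columns become NULL. Walk through each employee:
  - employee 1 (Ivan): dept_id=3 -> matches Finance
  - employee 2 (Eli): dept_id=NULL, no match -> kept with NULL
  - employee 3 (Alice): dept_id=1 -> matches HR
  - employee 4 (Frank): dept_id=2 -> matches Product
All 4 rows appear; 1 has NULL department.

SQL:
SELECT a.name, b.name AS department
FROM employees a
LEFT JOIN departments b ON a.dept_id = b.id

Result:
name  | department
------+-----------
Ivan  | Finance   
Eli   | NULL      
Alice | HR        
Frank | Product   
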